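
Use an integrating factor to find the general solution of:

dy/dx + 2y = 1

Using integrating factor method:

General solution: y = 1/2 + Ce^(-2x)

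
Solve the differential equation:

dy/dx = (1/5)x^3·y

Separating variables and integrating:
ln|y| = x^4/20 + C

General solution: y = Ce^(x^4/20)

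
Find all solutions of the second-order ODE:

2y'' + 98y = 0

Characteristic equation: 2r² + 98 = 0
Divide by 2: r² + 49 = 0
Roots: r = ±7i (complex conjugates)
General solution: y = C₁cos(7x) + C₂sin(7x)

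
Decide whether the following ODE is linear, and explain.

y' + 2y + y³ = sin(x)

Nonlinear (y³ term)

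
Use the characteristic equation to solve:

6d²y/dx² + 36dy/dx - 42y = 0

Characteristic equation: 6r² + 36r - 42 = 0
Divide by 6: r² + 6r - 7 = 0
Roots: r = 1, -7 (distinct real)
General solution: y = C₁e^x + C₂e^(-7x)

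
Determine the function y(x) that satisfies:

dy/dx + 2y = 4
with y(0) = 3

General solution: y = 2 + Ce^(-2x)
Applying y(0) = 3: C = 3 - 2 = 1
Particular solution: y = 2 + e^(-2x)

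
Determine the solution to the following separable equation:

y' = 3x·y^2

Separating variables and integrating:
-1/y = 3x^2/2 + C

General solution: y^-1 = (-3/2)x^2 + C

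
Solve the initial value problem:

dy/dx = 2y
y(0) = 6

General solution: y = Ce^(2x)
Applying IC y(0) = 6:
Particular solution: y = 6e^(2x)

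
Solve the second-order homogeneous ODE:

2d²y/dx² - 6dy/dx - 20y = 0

Characteristic equation: 2r² - 6r - 20 = 0
Divide by 2: r² - 3r - 10 = 0
Roots: r = 5, -2 (distinct real)
General solution: y = C₁e^(5x) + C₂e^(-2x)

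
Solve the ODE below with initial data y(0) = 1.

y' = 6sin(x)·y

General solution: y = Ce^(-6cos(x))
Applying IC y(0) = 1:
Particular solution: y = e^(6(1-cos(x)))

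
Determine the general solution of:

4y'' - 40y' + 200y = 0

Characteristic equation: 4r² - 40r + 200 = 0
Divide by 4: r² - 10r + 50 = 0
Roots: r = 5 ± 5i (complex conjugates)
General solution: y = e^(5x)(C₁cos(5x) + C₂sin(5x))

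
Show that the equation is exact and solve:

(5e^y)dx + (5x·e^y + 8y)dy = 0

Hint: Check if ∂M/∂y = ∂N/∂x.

Verify exactness: ∂M/∂y = ∂N/∂x ✓
Find F(x,y) such that ∂F/∂x = M, ∂F/∂y = N
Solution: 5x·e^y + 4y² = C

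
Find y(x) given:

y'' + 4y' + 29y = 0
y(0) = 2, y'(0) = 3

General solution: y = e^(-2x)(C₁cos(5x) + C₂sin(5x))
Complex roots r = -2 ± 5i
Applying ICs: C₁ = 2, C₂ = 7/5
Particular solution: y = e^(-2x)(2cos(5x) + (7/5)sin(5x))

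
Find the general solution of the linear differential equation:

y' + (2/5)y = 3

Using integrating factor method:

General solution: y = 15/2 + Ce^(-2x/5)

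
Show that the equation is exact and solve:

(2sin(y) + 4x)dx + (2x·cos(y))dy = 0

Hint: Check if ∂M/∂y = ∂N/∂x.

Verify exactness: ∂M/∂y = ∂N/∂x ✓
Find F(x,y) such that ∂F/∂x = M, ∂F/∂y = N
Solution: 2x·sin(y) + 2x² = C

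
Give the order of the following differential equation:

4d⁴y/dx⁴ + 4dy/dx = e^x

The order is 4 (highest derivative is of order 4).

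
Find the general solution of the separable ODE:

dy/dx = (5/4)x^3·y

Separating variables and integrating:
ln|y| = 5x^4/16 + C

General solution: y = Ce^(5x^4/16)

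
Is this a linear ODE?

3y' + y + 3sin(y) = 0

No. Nonlinear (sin(y) is nonlinear in y)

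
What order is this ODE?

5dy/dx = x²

The order is 1 (highest derivative is of order 1).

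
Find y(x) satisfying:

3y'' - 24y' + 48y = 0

Characteristic equation: 3r² - 24r + 48 = 0
Divide by 3: r² - 8r + 16 = 0
Factored: (r - 4)² = 0
Repeated root: r = 4
General solution: y = (C₁ + C₂x)e^(4x)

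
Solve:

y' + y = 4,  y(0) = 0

General solution: y = 4 + Ce^(-x)
Applying y(0) = 0: C = 0 - 4 = -4
Particular solution: y = 4 - 4e^(-x)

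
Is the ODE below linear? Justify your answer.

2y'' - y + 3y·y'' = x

No. Nonlinear (y·y'' term)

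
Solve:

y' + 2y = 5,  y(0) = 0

General solution: y = 5/2 + Ce^(-2x)
Applying y(0) = 0: C = 0 - 5/2 = -5/2
Particular solution: y = 5/2 - (5/2)e^(-2x)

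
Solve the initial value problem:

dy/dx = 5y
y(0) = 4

General solution: y = Ce^(5x)
Applying IC y(0) = 4:
Particular solution: y = 4e^(5x)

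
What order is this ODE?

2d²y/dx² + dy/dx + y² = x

The order is 2 (highest derivative is of order 2).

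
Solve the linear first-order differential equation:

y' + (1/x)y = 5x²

Using integrating factor method:

General solution: y = (5/4)x^3 + C/x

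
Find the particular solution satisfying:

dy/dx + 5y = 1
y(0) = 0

General solution: y = 1/5 + Ce^(-5x)
Applying y(0) = 0: C = 0 - 1/5 = -1/5
Particular solution: y = 1/5 - (1/5)e^(-5x)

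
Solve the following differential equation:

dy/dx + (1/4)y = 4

Using integrating factor method:

General solution: y = 16 + Ce^(-x/4)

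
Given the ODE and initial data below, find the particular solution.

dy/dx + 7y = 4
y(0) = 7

General solution: y = 4/7 + Ce^(-7x)
Applying y(0) = 7: C = 7 - 4/7 = 45/7
Particular solution: y = 4/7 + (45/7)e^(-7x)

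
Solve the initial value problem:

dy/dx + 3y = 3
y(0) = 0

General solution: y = 1 + Ce^(-3x)
Applying y(0) = 0: C = 0 - 1 = -1
Particular solution: y = 1 - e^(-3x)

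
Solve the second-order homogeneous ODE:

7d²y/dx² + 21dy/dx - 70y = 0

Characteristic equation: 7r² + 21r - 70 = 0
Divide by 7: r² + 3r - 10 = 0
Roots: r = 2, -5 (distinct real)
General solution: y = C₁e^(2x) + C₂e^(-5x)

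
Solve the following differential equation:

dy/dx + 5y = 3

Using integrating factor method:

General solution: y = 3/5 + Ce^(-5x)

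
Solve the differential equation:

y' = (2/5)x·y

Separating variables and integrating:
ln|y| = x^2/5 + C

General solution: y = Ce^(x^2/5)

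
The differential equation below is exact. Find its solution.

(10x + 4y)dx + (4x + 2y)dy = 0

Verify exactness: ∂M/∂y = ∂N/∂x ✓
Find F(x,y) such that ∂F/∂x = M, ∂F/∂y = N
Solution: 5x² + 4xy + y² = C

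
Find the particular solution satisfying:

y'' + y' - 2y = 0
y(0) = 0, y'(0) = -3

General solution: y = C₁e^x + C₂e^(-2x)
Applying ICs: C₁ = -1, C₂ = 1
Particular solution: y = -e^x + e^(-2x)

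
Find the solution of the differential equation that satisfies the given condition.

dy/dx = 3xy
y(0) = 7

General solution: y = Ce^(3x²/2)
Applying IC y(0) = 7:
Particular solution: y = 7e^(3x²/2)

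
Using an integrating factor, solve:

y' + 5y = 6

Using integrating factor method:

General solution: y = 6/5 + Ce^(-5x)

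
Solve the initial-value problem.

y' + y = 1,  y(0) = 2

General solution: y = 1 + Ce^(-x)
Applying y(0) = 2: C = 2 - 1 = 1
Particular solution: y = 1 + e^(-x)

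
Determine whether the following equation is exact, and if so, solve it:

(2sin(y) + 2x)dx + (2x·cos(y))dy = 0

Verify exactness: ∂M/∂y = ∂N/∂x ✓
Find F(x,y) such that ∂F/∂x = M, ∂F/∂y = N
Solution: 2x·sin(y) + x² = C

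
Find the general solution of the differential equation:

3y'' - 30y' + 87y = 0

Characteristic equation: 3r² - 30r + 87 = 0
Divide by 3: r² - 10r + 29 = 0
Roots: r = 5 ± 2i (complex conjugates)
General solution: y = e^(5x)(C₁cos(2x) + C₂sin(2x))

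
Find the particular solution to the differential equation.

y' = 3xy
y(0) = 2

General solution: y = Ce^(3x²/2)
Applying IC y(0) = 2:
Particular solution: y = 2e^(3x²/2)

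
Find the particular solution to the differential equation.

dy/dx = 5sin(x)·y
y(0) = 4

General solution: y = Ce^(-5cos(x))
Applying IC y(0) = 4:
Particular solution: y = 4e^(5(1-cos(x)))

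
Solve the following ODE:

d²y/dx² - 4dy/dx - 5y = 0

Characteristic equation: r² - 4r - 5 = 0
Roots: r = 5, -1 (distinct real)
General solution: y = C₁e^(5x) + C₂e^(-x)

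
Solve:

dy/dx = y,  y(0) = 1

General solution: y = Ce^x
Applying IC y(0) = 1:
Particular solution: y = e^x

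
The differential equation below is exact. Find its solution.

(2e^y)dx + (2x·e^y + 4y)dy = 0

Verify exactness: ∂M/∂y = ∂N/∂x ✓
Find F(x,y) such that ∂F/∂x = M, ∂F/∂y = N
Solution: 2x·e^y + 2y² = C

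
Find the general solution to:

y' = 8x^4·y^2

Separating variables and integrating:
-1/y = 8x^5/5 + C

General solution: y^-1 = (-8/5)x^5 + C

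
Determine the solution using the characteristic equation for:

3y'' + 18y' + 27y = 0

Characteristic equation: 3r² + 18r + 27 = 0
Divide by 3: r² + 6r + 9 = 0
Factored: (r + 3)² = 0
Repeated root: r = -3
General solution: y = (C₁ + C₂x)e^(-3x)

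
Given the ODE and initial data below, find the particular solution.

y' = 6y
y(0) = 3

General solution: y = Ce^(6x)
Applying IC y(0) = 3:
Particular solution: y = 3e^(6x)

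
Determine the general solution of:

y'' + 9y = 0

Characteristic equation: r² + 9 = 0
Roots: r = ±3i (complex conjugates)
General solution: y = C₁cos(3x) + C₂sin(3x)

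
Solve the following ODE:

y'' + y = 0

Characteristic equation: r² + 1 = 0
Roots: r = ±i (complex conjugates)
General solution: y = C₁cos(x) + C₂sin(x)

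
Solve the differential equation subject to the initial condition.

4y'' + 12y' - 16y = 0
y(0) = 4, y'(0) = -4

General solution: y = C₁e^x + C₂e^(-4x)
Applying ICs: C₁ = 12/5, C₂ = 8/5
Particular solution: y = (12/5)e^x + (8/5)e^(-4x)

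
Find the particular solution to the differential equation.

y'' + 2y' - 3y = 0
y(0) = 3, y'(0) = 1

General solution: y = C₁e^x + C₂e^(-3x)
Applying ICs: C₁ = 5/2, C₂ = 1/2
Particular solution: y = (5/2)e^x + (1/2)e^(-3x)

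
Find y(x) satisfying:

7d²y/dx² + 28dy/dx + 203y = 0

Characteristic equation: 7r² + 28r + 203 = 0
Divide by 7: r² + 4r + 29 = 0
Roots: r = -2 ± 5i (complex conjugates)
General solution: y = e^(-2x)(C₁cos(5x) + C₂sin(5x))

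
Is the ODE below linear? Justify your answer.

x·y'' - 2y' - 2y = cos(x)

Yes. Linear (y and its derivatives appear to the first power only, no products of y terms)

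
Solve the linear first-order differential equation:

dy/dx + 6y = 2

Using integrating factor method:

General solution: y = 1/3 + Ce^(-6x)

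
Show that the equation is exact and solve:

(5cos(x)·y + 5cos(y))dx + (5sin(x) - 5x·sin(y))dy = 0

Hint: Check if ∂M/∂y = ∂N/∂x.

Verify exactness: ∂M/∂y = ∂N/∂x ✓
Find F(x,y) such that ∂F/∂x = M, ∂F/∂y = N
Solution: 5sin(x)·y + 5x·cos(y) = C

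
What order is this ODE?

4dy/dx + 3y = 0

The order is 1 (highest derivative is of order 1).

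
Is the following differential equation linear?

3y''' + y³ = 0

No. Nonlinear (y³ term)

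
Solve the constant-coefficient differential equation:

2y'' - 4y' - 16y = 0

Characteristic equation: 2r² - 4r - 16 = 0
Divide by 2: r² - 2r - 8 = 0
Roots: r = 4, -2 (distinct real)
General solution: y = C₁e^(4x) + C₂e^(-2x)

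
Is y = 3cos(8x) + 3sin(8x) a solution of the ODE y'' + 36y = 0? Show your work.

Verification:
y'' = -192cos(8x) - 192sin(8x)
y'' + 36y ≠ 0 (frequency mismatch: got 64 instead of 36)

No, it is not a solution.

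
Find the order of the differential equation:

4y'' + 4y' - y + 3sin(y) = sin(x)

The order is 2 (highest derivative is of order 2).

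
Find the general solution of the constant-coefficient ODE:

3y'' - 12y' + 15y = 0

Characteristic equation: 3r² - 12r + 15 = 0
Divide by 3: r² - 4r + 5 = 0
Roots: r = 2 ± i (complex conjugates)
General solution: y = e^(2x)(C₁cos(x) + C₂sin(x))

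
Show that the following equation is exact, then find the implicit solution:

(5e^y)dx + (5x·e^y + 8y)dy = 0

Verify exactness: ∂M/∂y = ∂N/∂x ✓
Find F(x,y) such that ∂F/∂x = M, ∂F/∂y = N
Solution: 5x·e^y + 4y² = C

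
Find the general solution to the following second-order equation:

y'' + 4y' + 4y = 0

Characteristic equation: r² + 4r + 4 = 0
Factored: (r + 2)² = 0
Repeated root: r = -2
General solution: y = (C₁ + C₂x)e^(-2x)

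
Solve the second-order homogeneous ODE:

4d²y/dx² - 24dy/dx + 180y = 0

Characteristic equation: 4r² - 24r + 180 = 0
Divide by 4: r² - 6r + 45 = 0
Roots: r = 3 ± 6i (complex conjugates)
General solution: y = e^(3x)(C₁cos(6x) + C₂sin(6x))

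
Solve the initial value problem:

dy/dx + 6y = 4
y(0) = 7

General solution: y = 2/3 + Ce^(-6x)
Applying y(0) = 7: C = 7 - 2/3 = 19/3
Particular solution: y = 2/3 + (19/3)e^(-6x)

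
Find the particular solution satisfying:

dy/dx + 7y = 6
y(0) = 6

General solution: y = 6/7 + Ce^(-7x)
Applying y(0) = 6: C = 6 - 6/7 = 36/7
Particular solution: y = 6/7 + (36/7)e^(-7x)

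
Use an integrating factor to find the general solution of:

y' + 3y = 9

Using integrating factor method:

General solution: y = 3 + Ce^(-3x)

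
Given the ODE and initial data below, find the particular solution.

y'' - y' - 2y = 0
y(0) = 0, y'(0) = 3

General solution: y = C₁e^(2x) + C₂e^(-x)
Applying ICs: C₁ = 1, C₂ = -1
Particular solution: y = e^(2x) - e^(-x)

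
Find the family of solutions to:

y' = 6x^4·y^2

Separating variables and integrating:
-1/y = 6x^5/5 + C

General solution: y^-1 = (-6/5)x^5 + C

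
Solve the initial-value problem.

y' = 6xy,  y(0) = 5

General solution: y = Ce^(3x²)
Applying IC y(0) = 5:
Particular solution: y = 5e^(3x²)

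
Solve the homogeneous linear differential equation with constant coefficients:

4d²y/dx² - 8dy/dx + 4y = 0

Characteristic equation: 4r² - 8r + 4 = 0
Divide by 4: r² - 2r + 1 = 0
Factored: (r - 1)² = 0
Repeated root: r = 1
General solution: y = (C₁ + C₂x)e^x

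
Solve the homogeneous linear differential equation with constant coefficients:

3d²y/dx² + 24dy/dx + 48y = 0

Characteristic equation: 3r² + 24r + 48 = 0
Divide by 3: r² + 8r + 16 = 0
Factored: (r + 4)² = 0
Repeated root: r = -4
General solution: y = (C₁ + C₂x)e^(-4x)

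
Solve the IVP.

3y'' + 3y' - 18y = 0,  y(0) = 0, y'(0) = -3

General solution: y = C₁e^(2x) + C₂e^(-3x)
Applying ICs: C₁ = -3/5, C₂ = 3/5
Particular solution: y = -(3/5)e^(2x) + (3/5)e^(-3x)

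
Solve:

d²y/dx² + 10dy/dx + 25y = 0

Characteristic equation: r² + 10r + 25 = 0
Factored: (r + 5)² = 0
Repeated root: r = -5
General solution: y = (C₁ + C₂x)e^(-5x)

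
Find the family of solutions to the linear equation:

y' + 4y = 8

Using integrating factor method:

General solution: y = 2 + Ce^(-4x)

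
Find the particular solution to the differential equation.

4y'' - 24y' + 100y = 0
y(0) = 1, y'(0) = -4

General solution: y = e^(3x)(C₁cos(4x) + C₂sin(4x))
Complex roots r = 3 ± 4i
Applying ICs: C₁ = 1, C₂ = -7/4
Particular solution: y = e^(3x)(cos(4x) - (7/4)sin(4x))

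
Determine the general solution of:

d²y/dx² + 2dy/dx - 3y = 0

Characteristic equation: r² + 2r - 3 = 0
Roots: r = 1, -3 (distinct real)
General solution: y = C₁e^x + C₂e^(-3x)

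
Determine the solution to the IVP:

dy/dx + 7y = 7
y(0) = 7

General solution: y = 1 + Ce^(-7x)
Applying y(0) = 7: C = 7 - 1 = 6
Particular solution: y = 1 + 6e^(-7x)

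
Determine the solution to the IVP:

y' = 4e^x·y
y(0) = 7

General solution: y = Ce^(4e^x)
Applying IC y(0) = 7:
Particular solution: y = 7e^(4(e^x - 1))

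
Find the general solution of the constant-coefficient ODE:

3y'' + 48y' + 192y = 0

Characteristic equation: 3r² + 48r + 192 = 0
Divide by 3: r² + 16r + 64 = 0
Factored: (r + 8)² = 0
Repeated root: r = -8
General solution: y = (C₁ + C₂x)e^(-8x)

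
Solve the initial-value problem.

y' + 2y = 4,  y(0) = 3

General solution: y = 2 + Ce^(-2x)
Applying y(0) = 3: C = 3 - 2 = 1
Particular solution: y = 2 + e^(-2x)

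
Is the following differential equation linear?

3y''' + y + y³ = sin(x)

No. Nonlinear (y³ term)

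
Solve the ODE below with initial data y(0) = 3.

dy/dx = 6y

General solution: y = Ce^(6x)
Applying IC y(0) = 3:
Particular solution: y = 3e^(6x)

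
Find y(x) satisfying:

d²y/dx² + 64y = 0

Characteristic equation: r² + 64 = 0
Roots: r = ±8i (complex conjugates)
General solution: y = C₁cos(8x) + C₂sin(8x)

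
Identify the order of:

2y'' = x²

The order is 2 (highest derivative is of order 2).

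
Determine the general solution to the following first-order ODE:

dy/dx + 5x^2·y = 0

Using integrating factor method:

General solution: y = Ce^(-5x^3/3)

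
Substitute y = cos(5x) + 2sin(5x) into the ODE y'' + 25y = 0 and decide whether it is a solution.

Verification:
y'' = -25cos(5x) - 50sin(5x)
y'' + 25y = 0 ✓

Yes, it is a solution.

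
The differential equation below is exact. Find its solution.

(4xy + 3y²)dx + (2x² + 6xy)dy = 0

Verify exactness: ∂M/∂y = ∂N/∂x ✓
Find F(x,y) such that ∂F/∂x = M, ∂F/∂y = N
Solution: 2x²y + 3xy² = C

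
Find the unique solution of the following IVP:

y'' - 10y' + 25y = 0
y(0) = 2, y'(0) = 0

General solution: y = (C₁ + C₂x)e^(5x)
Repeated root r = 5
Applying ICs: C₁ = 2, C₂ = -10
Particular solution: y = (2 - 10x)e^(5x)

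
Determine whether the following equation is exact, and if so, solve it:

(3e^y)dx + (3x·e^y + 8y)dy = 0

Verify exactness: ∂M/∂y = ∂N/∂x ✓
Find F(x,y) such that ∂F/∂x = M, ∂F/∂y = N
Solution: 3x·e^y + 4y² = C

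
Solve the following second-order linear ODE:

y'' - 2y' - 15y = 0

Characteristic equation: r² - 2r - 15 = 0
Roots: r = 5, -3 (distinct real)
General solution: y = C₁e^(5x) + C₂e^(-3x)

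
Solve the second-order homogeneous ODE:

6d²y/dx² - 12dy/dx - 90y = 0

Characteristic equation: 6r² - 12r - 90 = 0
Divide by 6: r² - 2r - 15 = 0
Roots: r = 5, -3 (distinct real)
General solution: y = C₁e^(5x) + C₂e^(-3x)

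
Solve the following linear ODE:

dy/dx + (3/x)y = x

Using integrating factor method:

General solution: y = (1/5)x^2 + Cx^(-3)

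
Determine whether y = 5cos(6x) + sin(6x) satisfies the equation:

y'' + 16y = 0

Verification:
y'' = -180cos(6x) - 36sin(6x)
y'' + 16y ≠ 0 (frequency mismatch: got 36 instead of 16)

No, it is not a solution.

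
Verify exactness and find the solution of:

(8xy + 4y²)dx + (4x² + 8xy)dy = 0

Verify exactness: ∂M/∂y = ∂N/∂x ✓
Find F(x,y) such that ∂F/∂x = M, ∂F/∂y = N
Solution: 4x²y + 4xy² = C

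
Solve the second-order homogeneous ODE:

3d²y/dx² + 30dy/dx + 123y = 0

Characteristic equation: 3r² + 30r + 123 = 0
Divide by 3: r² + 10r + 41 = 0
Roots: r = -5 ± 4i (complex conjugates)
General solution: y = e^(-5x)(C₁cos(4x) + C₂sin(4x))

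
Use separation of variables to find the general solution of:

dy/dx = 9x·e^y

Separating variables and integrating:
-e^(-y) = 9x²/2 + C

General solution: y = -ln(C - 9x²/2)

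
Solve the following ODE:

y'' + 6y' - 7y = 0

Characteristic equation: r² + 6r - 7 = 0
Roots: r = 1, -7 (distinct real)
General solution: y = C₁e^x + C₂e^(-7x)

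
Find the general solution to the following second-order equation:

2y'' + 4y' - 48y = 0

Characteristic equation: 2r² + 4r - 48 = 0
Divide by 2: r² + 2r - 24 = 0
Roots: r = 4, -6 (distinct real)
General solution: y = C₁e^(4x) + C₂e^(-6x)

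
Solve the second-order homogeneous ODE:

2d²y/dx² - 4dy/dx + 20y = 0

Characteristic equation: 2r² - 4r + 20 = 0
Divide by 2: r² - 2r + 10 = 0
Roots: r = 1 ± 3i (complex conjugates)
General solution: y = e^x(C₁cos(3x) + C₂sin(3x))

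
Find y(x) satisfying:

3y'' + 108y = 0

Characteristic equation: 3r² + 108 = 0
Divide by 3: r² + 36 = 0
Roots: r = ±6i (complex conjugates)
General solution: y = C₁cos(6x) + C₂sin(6x)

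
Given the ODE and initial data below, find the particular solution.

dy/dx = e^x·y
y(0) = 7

General solution: y = Ce^(e^x)
Applying IC y(0) = 7:
Particular solution: y = 7e^(e^x - 1)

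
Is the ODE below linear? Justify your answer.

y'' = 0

Yes. Linear (y and its derivatives appear to the first power only, no products of y terms)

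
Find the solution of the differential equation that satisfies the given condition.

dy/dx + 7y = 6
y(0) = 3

General solution: y = 6/7 + Ce^(-7x)
Applying y(0) = 3: C = 3 - 6/7 = 15/7
Particular solution: y = 6/7 + (15/7)e^(-7x)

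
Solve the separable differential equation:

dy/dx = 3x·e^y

Separating variables and integrating:
-e^(-y) = 3x²/2 + C

General solution: y = -ln(C - 3x²/2)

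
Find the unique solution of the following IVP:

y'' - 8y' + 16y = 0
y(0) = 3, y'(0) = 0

General solution: y = (C₁ + C₂x)e^(4x)
Repeated root r = 4
Applying ICs: C₁ = 3, C₂ = -12
Particular solution: y = (3 - 12x)e^(4x)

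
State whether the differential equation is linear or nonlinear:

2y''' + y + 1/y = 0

Nonlinear (1/y term)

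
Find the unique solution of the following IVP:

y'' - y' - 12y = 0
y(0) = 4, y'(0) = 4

General solution: y = C₁e^(4x) + C₂e^(-3x)
Applying ICs: C₁ = 16/7, C₂ = 12/7
Particular solution: y = (16/7)e^(4x) + (12/7)e^(-3x)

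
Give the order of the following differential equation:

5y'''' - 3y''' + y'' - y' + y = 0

The order is 4 (highest derivative is of order 4).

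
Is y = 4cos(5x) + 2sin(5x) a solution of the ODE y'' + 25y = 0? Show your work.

Verification:
y'' = -100cos(5x) - 50sin(5x)
y'' + 25y = 0 ✓

Yes, it is a solution.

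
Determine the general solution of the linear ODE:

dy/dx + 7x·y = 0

Using integrating factor method:

General solution: y = Ce^(-7x^2/2)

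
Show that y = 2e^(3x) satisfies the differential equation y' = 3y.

Verification:
y = 2e^(3x)
y' = 6e^(3x)
3y = 6e^(3x)
y' = 3y ✓

Yes, it is a solution.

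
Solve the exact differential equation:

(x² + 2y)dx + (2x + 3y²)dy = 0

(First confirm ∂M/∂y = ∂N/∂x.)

Verify exactness: ∂M/∂y = ∂N/∂x ✓
Find F(x,y) such that ∂F/∂x = M, ∂F/∂y = N
Solution: x³/3 + 2xy + y³ = C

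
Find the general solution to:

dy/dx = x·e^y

Separating variables and integrating:
-e^(-y) = x²/2 + C

General solution: y = -ln(C - x²/2)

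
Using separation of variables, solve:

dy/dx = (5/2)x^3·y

Separating variables and integrating:
ln|y| = 5x^4/8 + C

General solution: y = Ce^(5x^4/8)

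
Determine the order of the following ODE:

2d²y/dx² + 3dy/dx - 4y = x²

The order is 2 (highest derivative is of order 2).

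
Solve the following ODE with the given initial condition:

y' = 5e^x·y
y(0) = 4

General solution: y = Ce^(5e^x)
Applying IC y(0) = 4:
Particular solution: y = 4e^(5(e^x - 1))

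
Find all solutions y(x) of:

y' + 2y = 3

Using integrating factor method:

General solution: y = 3/2 + Ce^(-2x)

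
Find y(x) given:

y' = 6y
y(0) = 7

General solution: y = Ce^(6x)
Applying IC y(0) = 7:
Particular solution: y = 7e^(6x)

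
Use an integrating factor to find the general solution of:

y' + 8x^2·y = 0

Using integrating factor method:

General solution: y = Ce^(-8x^3/3)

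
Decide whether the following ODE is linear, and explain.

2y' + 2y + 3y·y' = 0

Nonlinear (product y·y')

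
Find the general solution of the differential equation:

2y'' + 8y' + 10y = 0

Characteristic equation: 2r² + 8r + 10 = 0
Divide by 2: r² + 4r + 5 = 0
Roots: r = -2 ± i (complex conjugates)
General solution: y = e^(-2x)(C₁cos(x) + C₂sin(x))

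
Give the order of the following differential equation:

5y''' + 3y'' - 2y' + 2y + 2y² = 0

The order is 3 (highest derivative is of order 3).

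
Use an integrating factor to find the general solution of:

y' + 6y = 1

Using integrating factor method:

General solution: y = 1/6 + Ce^(-6x)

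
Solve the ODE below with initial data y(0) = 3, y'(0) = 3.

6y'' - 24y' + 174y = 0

General solution: y = e^(2x)(C₁cos(5x) + C₂sin(5x))
Complex roots r = 2 ± 5i
Applying ICs: C₁ = 3, C₂ = -3/5
Particular solution: y = e^(2x)(3cos(5x) - (3/5)sin(5x))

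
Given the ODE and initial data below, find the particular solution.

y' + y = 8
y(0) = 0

General solution: y = 8 + Ce^(-x)
Applying y(0) = 0: C = 0 - 8 = -8
Particular solution: y = 8 - 8e^(-x)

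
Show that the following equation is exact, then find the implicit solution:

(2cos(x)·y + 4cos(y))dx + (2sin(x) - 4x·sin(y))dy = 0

Verify exactness: ∂M/∂y = ∂N/∂x ✓
Find F(x,y) such that ∂F/∂x = M, ∂F/∂y = N
Solution: 2sin(x)·y + 4x·cos(y) = C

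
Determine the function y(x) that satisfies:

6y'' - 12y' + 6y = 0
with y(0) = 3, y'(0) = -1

General solution: y = (C₁ + C₂x)e^x
Repeated root r = 1
Applying ICs: C₁ = 3, C₂ = -4
Particular solution: y = (3 - 4x)e^x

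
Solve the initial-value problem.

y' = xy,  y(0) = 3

General solution: y = Ce^(x²/2)
Applying IC y(0) = 3:
Particular solution: y = 3e^(x²/2)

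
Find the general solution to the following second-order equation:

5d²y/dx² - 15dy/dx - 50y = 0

Characteristic equation: 5r² - 15r - 50 = 0
Divide by 5: r² - 3r - 10 = 0
Roots: r = 5, -2 (distinct real)
General solution: y = C₁e^(5x) + C₂e^(-2x)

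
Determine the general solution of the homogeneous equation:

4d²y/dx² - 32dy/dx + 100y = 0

Characteristic equation: 4r² - 32r + 100 = 0
Divide by 4: r² - 8r + 25 = 0
Roots: r = 4 ± 3i (complex conjugates)
General solution: y = e^(4x)(C₁cos(3x) + C₂sin(3x))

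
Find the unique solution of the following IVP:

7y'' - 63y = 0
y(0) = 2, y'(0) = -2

General solution: y = C₁e^(3x) + C₂e^(-3x)
Applying ICs: C₁ = 2/3, C₂ = 4/3
Particular solution: y = (2/3)e^(3x) + (4/3)e^(-3x)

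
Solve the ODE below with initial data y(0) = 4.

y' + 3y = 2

General solution: y = 2/3 + Ce^(-3x)
Applying y(0) = 4: C = 4 - 2/3 = 10/3
Particular solution: y = 2/3 + (10/3)e^(-3x)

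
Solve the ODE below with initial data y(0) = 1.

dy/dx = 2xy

General solution: y = Ce^(x²)
Applying IC y(0) = 1:
Particular solution: y = e^(x²)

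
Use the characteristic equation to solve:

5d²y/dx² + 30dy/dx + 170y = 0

Characteristic equation: 5r² + 30r + 170 = 0
Divide by 5: r² + 6r + 34 = 0
Roots: r = -3 ± 5i (complex conjugates)
General solution: y = e^(-3x)(C₁cos(5x) + C₂sin(5x))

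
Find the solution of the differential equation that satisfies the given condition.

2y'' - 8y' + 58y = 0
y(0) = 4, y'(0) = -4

General solution: y = e^(2x)(C₁cos(5x) + C₂sin(5x))
Complex roots r = 2 ± 5i
Applying ICs: C₁ = 4, C₂ = -12/5
Particular solution: y = e^(2x)(4cos(5x) - (12/5)sin(5x))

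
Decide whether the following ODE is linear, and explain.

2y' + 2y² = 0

Nonlinear (y² term)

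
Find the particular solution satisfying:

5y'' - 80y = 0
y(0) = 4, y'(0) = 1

General solution: y = C₁e^(4x) + C₂e^(-4x)
Applying ICs: C₁ = 17/8, C₂ = 15/8
Particular solution: y = (17/8)e^(4x) + (15/8)e^(-4x)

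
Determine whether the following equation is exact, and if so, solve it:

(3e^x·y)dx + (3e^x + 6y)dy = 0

Verify exactness: ∂M/∂y = ∂N/∂x ✓
Find F(x,y) such that ∂F/∂x = M, ∂F/∂y = N
Solution: 3e^x·y + 3y² = C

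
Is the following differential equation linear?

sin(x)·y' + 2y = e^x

Yes. Linear (y and its derivatives appear to the first power only, no products of y terms)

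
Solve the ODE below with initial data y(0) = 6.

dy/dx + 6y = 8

General solution: y = 4/3 + Ce^(-6x)
Applying y(0) = 6: C = 6 - 4/3 = 14/3
Particular solution: y = 4/3 + (14/3)e^(-6x)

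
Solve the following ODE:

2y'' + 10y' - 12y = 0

Characteristic equation: 2r² + 10r - 12 = 0
Divide by 2: r² + 5r - 6 = 0
Roots: r = 1, -6 (distinct real)
General solution: y = C₁e^x + C₂e^(-6x)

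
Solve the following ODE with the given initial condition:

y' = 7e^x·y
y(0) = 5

General solution: y = Ce^(7e^x)
Applying IC y(0) = 5:
Particular solution: y = 5e^(7(e^x - 1))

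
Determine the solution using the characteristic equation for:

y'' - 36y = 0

Characteristic equation: r² - 36 = 0
Roots: r = 6, -6 (distinct real)
General solution: y = C₁e^(6x) + C₂e^(-6x)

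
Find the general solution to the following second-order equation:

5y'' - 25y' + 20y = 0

Characteristic equation: 5r² - 25r + 20 = 0
Divide by 5: r² - 5r + 4 = 0
Roots: r = 1, 4 (distinct real)
General solution: y = C₁e^x + C₂e^(4x)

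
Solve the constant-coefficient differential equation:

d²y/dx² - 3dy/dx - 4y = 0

Characteristic equation: r² - 3r - 4 = 0
Roots: r = 4, -1 (distinct real)
General solution: y = C₁e^(4x) + C₂e^(-x)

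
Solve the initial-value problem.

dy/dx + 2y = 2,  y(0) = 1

General solution: y = 1 + Ce^(-2x)
Applying y(0) = 1: C = 1 - 1 = 0
Particular solution: y = 1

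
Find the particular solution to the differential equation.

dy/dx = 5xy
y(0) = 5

General solution: y = Ce^(5x²/2)
Applying IC y(0) = 5:
Particular solution: y = 5e^(5x²/2)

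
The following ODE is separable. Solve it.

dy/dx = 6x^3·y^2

Separating variables and integrating:
-1/y = 3x^4/2 + C

General solution: y^-1 = (-3/2)x^4 + C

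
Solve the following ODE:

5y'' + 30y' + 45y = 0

Characteristic equation: 5r² + 30r + 45 = 0
Divide by 5: r² + 6r + 9 = 0
Factored: (r + 3)² = 0
Repeated root: r = -3
General solution: y = (C₁ + C₂x)e^(-3x)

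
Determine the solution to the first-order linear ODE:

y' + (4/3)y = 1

Using integrating factor method:

General solution: y = 3/4 + Ce^(-4x/3)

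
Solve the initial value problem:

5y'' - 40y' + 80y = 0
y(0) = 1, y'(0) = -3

General solution: y = (C₁ + C₂x)e^(4x)
Repeated root r = 4
Applying ICs: C₁ = 1, C₂ = -7
Particular solution: y = (1 - 7x)e^(4x)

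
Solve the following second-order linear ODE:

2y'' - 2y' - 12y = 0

Characteristic equation: 2r² - 2r - 12 = 0
Divide by 2: r² - r - 6 = 0
Roots: r = 3, -2 (distinct real)
General solution: y = C₁e^(3x) + C₂e^(-2x)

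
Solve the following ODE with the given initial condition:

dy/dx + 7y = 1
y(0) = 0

General solution: y = 1/7 + Ce^(-7x)
Applying y(0) = 0: C = 0 - 1/7 = -1/7
Particular solution: y = 1/7 - (1/7)e^(-7x)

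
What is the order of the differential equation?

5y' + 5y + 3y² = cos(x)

The order is 1 (highest derivative is of order 1).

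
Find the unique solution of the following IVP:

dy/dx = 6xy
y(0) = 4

General solution: y = Ce^(3x²)
Applying IC y(0) = 4:
Particular solution: y = 4e^(3x²)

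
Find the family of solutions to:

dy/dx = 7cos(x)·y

Separating variables and integrating:
ln|y| = 7sin(x) + C

General solution: y = Ce^(7sin(x))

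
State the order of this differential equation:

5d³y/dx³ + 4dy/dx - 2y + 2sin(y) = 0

The order is 3 (highest derivative is of order 3).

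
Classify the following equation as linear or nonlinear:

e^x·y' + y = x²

Linear (y and its derivatives appear to the first power only, no products of y terms)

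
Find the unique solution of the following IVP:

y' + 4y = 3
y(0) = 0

General solution: y = 3/4 + Ce^(-4x)
Applying y(0) = 0: C = 0 - 3/4 = -3/4
Particular solution: y = 3/4 - (3/4)e^(-4x)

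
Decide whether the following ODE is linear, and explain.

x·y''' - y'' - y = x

Linear (y and its derivatives appear to the first power only, no products of y terms)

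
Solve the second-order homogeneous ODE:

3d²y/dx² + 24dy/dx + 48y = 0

Characteristic equation: 3r² + 24r + 48 = 0
Divide by 3: r² + 8r + 16 = 0
Factored: (r + 4)² = 0
Repeated root: r = -4
General solution: y = (C₁ + C₂x)e^(-4x)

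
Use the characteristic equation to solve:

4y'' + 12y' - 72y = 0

Characteristic equation: 4r² + 12r - 72 = 0
Divide by 4: r² + 3r - 18 = 0
Roots: r = 3, -6 (distinct real)
General solution: y = C₁e^(3x) + C₂e^(-6x)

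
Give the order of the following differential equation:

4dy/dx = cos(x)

The order is 1 (highest derivative is of order 1).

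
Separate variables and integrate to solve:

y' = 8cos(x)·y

Separating variables and integrating:
ln|y| = 8sin(x) + C

General solution: y = Ce^(8sin(x))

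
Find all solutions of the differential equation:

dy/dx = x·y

Separating variables and integrating:
ln|y| = x^2/2 + C

General solution: y = Ce^(x^2/2)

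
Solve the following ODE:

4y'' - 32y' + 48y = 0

Characteristic equation: 4r² - 32r + 48 = 0
Divide by 4: r² - 8r + 12 = 0
Roots: r = 2, 6 (distinct real)
General solution: y = C₁e^(2x) + C₂e^(6x)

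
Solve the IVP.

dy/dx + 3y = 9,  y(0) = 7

General solution: y = 3 + Ce^(-3x)
Applying y(0) = 7: C = 7 - 3 = 4
Particular solution: y = 3 + 4e^(-3x)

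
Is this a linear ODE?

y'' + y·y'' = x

No. Nonlinear (y·y'' term)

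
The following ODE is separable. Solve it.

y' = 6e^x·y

Separating variables and integrating:
ln|y| = 6e^x + C

General solution: y = Ce^(6e^x)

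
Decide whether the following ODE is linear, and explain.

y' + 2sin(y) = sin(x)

Nonlinear (sin(y) is nonlinear in y)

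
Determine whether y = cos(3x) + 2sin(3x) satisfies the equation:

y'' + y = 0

Verification:
y'' = -9cos(3x) - 18sin(3x)
y'' + y ≠ 0 (frequency mismatch: got 9 instead of 1)

No, it is not a solution.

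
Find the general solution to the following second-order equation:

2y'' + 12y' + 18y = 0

Characteristic equation: 2r² + 12r + 18 = 0
Divide by 2: r² + 6r + 9 = 0
Factored: (r + 3)² = 0
Repeated root: r = -3
General solution: y = (C₁ + C₂x)e^(-3x)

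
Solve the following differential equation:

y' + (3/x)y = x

Using integrating factor method:

General solution: y = (1/5)x^2 + Cx^(-3)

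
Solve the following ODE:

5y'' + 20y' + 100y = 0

Characteristic equation: 5r² + 20r + 100 = 0
Divide by 5: r² + 4r + 20 = 0
Roots: r = -2 ± 4i (complex conjugates)
General solution: y = e^(-2x)(C₁cos(4x) + C₂sin(4x))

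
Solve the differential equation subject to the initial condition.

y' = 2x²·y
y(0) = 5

General solution: y = Ce^(2x³/3)
Applying IC y(0) = 5:
Particular solution: y = 5e^(2x³/3)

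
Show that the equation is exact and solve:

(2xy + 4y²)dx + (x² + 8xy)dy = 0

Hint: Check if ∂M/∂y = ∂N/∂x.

Verify exactness: ∂M/∂y = ∂N/∂x ✓
Find F(x,y) such that ∂F/∂x = M, ∂F/∂y = N
Solution: x²y + 4xy² = C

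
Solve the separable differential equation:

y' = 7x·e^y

Separating variables and integrating:
-e^(-y) = 7x²/2 + C

General solution: y = -ln(C - 7x²/2)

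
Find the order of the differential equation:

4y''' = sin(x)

The order is 3 (highest derivative is of order 3).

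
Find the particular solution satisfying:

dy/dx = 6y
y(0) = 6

General solution: y = Ce^(6x)
Applying IC y(0) = 6:
Particular solution: y = 6e^(6x)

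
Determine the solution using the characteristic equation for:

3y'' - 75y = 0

Characteristic equation: 3r² - 75 = 0
Divide by 3: r² - 25 = 0
Roots: r = 5, -5 (distinct real)
General solution: y = C₁e^(5x) + C₂e^(-5x)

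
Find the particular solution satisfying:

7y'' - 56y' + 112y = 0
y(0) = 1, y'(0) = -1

General solution: y = (C₁ + C₂x)e^(4x)
Repeated root r = 4
Applying ICs: C₁ = 1, C₂ = -5
Particular solution: y = (1 - 5x)e^(4x)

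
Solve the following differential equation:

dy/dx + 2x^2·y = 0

Using integrating factor method:

General solution: y = Ce^(-2x^3/3)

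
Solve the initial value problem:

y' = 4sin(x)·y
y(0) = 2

General solution: y = Ce^(-4cos(x))
Applying IC y(0) = 2:
Particular solution: y = 2e^(4(1-cos(x)))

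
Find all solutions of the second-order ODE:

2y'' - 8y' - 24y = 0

Characteristic equation: 2r² - 8r - 24 = 0
Divide by 2: r² - 4r - 12 = 0
Roots: r = 6, -2 (distinct real)
General solution: y = C₁e^(6x) + C₂e^(-2x)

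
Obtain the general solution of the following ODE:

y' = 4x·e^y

Separating variables and integrating:
-e^(-y) = 2x² + C

General solution: y = -ln(C - 2x²)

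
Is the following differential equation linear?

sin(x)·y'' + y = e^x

Yes. Linear (y and its derivatives appear to the first power only, no products of y terms)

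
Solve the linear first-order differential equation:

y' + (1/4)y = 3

Using integrating factor method:

General solution: y = 12 + Ce^(-x/4)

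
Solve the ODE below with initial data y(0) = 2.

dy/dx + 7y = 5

General solution: y = 5/7 + Ce^(-7x)
Applying y(0) = 2: C = 2 - 5/7 = 9/7
Particular solution: y = 5/7 + (9/7)e^(-7x)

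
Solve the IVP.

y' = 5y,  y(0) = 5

General solution: y = Ce^(5x)
Applying IC y(0) = 5:
Particular solution: y = 5e^(5x)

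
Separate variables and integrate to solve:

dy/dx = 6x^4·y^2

Separating variables and integrating:
-1/y = 6x^5/5 + C

General solution: y^-1 = (-6/5)x^5 + C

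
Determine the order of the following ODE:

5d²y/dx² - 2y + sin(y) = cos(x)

The order is 2 (highest derivative is of order 2).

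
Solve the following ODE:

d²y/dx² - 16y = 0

Characteristic equation: r² - 16 = 0
Roots: r = 4, -4 (distinct real)
General solution: y = C₁e^(4x) + C₂e^(-4x)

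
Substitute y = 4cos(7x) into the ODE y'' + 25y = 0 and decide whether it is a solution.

Verification:
y'' = -196cos(7x)
y'' + 25y ≠ 0 (frequency mismatch: got 49 instead of 25)

No, it is not a solution.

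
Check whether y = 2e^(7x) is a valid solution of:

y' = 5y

Verification:
y = 2e^(7x)
y' = 14e^(7x)
But 5y = 10e^(7x)
y' ≠ 5y — the derivative does not match

No, it is not a solution.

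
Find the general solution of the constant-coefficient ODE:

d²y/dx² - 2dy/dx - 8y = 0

Characteristic equation: r² - 2r - 8 = 0
Roots: r = 4, -2 (distinct real)
General solution: y = C₁e^(4x) + C₂e^(-2x)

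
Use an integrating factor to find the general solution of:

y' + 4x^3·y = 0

Using integrating factor method:

General solution: y = Ce^(-x^4)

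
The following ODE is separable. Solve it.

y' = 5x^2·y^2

Separating variables and integrating:
-1/y = 5x^3/3 + C

General solution: y^-1 = (-5/3)x^3 + C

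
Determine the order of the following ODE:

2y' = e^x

The order is 1 (highest derivative is of order 1).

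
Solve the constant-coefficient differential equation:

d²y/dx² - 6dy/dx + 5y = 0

Characteristic equation: r² - 6r + 5 = 0
Roots: r = 1, 5 (distinct real)
General solution: y = C₁e^x + C₂e^(5x)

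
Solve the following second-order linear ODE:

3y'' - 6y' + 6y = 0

Characteristic equation: 3r² - 6r + 6 = 0
Divide by 3: r² - 2r + 2 = 0
Roots: r = 1 ± i (complex conjugates)
General solution: y = e^x(C₁cos(x) + C₂sin(x))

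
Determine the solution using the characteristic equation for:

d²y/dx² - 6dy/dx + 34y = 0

Characteristic equation: r² - 6r + 34 = 0
Roots: r = 3 ± 5i (complex conjugates)
General solution: y = e^(3x)(C₁cos(5x) + C₂sin(5x))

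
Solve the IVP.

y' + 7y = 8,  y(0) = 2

General solution: y = 8/7 + Ce^(-7x)
Applying y(0) = 2: C = 2 - 8/7 = 6/7
Particular solution: y = 8/7 + (6/7)e^(-7x)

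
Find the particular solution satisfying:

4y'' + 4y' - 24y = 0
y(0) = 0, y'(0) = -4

General solution: y = C₁e^(2x) + C₂e^(-3x)
Applying ICs: C₁ = -4/5, C₂ = 4/5
Particular solution: y = -(4/5)e^(2x) + (4/5)e^(-3x)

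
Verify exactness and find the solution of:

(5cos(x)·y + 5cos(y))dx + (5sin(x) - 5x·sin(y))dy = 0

Verify exactness: ∂M/∂y = ∂N/∂x ✓
Find F(x,y) such that ∂F/∂x = M, ∂F/∂y = N
Solution: 5sin(x)·y + 5x·cos(y) = C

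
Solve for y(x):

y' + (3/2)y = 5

Using integrating factor method:

General solution: y = 10/3 + Ce^(-3x/2)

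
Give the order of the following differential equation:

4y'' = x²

The order is 2 (highest derivative is of order 2).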